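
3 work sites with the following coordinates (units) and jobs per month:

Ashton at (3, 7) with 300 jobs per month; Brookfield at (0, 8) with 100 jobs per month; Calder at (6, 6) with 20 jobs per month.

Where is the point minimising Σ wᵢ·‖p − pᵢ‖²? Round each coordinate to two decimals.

The minimiser of Σwᵢ‖p−pᵢ‖² is the weighted centroid p* = (Σwᵢpᵢ)/(Σwᵢ).
Σwᵢ = 420.
Σwᵢxᵢ = 300·3 + 100·0 + 20·6 = 1020.
Σwᵢyᵢ = 300·7 + 100·8 + 20·6 = 3020.
x* = 1020/420 = 2.43, y* = 3020/420 = 7.19.

(2.43, 7.19)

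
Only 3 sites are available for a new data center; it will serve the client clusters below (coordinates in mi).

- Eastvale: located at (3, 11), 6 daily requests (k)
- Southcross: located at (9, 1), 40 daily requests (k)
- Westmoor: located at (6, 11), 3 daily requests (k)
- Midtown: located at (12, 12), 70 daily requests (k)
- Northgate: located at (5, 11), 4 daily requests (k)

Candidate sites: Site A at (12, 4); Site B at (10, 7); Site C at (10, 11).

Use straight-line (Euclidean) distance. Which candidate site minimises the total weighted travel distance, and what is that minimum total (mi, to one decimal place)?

Total weighted distance at each candidate:
  Site A (12, 4): total = 865.4
  Site B (10, 7): total = 711.2
  Site C (10, 11): total = 632.5
Minimum is at Site C with total 632.5 mi.

Site C, total 632.5 mi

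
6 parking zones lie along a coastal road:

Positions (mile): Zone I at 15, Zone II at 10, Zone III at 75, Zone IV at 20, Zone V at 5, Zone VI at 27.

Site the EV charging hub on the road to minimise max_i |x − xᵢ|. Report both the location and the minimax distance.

location 40, max distance 35

The 1-center on a line is the midpoint of the two extreme points: leftmost at 5, rightmost at 75.
Optimal location = (5 + 75)/2 = 40; maximum distance = (75 − 5)/2 = 35.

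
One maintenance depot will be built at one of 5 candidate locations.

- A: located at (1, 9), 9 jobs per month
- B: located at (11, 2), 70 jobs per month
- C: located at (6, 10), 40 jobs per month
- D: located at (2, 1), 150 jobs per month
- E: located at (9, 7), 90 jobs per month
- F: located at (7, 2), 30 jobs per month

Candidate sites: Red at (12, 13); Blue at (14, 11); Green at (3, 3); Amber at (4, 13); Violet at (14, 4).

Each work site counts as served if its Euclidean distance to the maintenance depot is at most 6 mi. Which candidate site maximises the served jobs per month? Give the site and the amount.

Coverage radius r = 6 mi; a point is covered iff (Δx)²+(Δy)² ≤ 6² = 36.
  Red (12, 13): covers {none} → 0
  Blue (14, 11): covers {none} → 0
  Green (3, 3): covers {D, F} → 180
  Amber (4, 13): covers {A, C} → 49
  Violet (14, 4): covers {B, E} → 160
Maximum coverage at Green: 180 jobs per month.

Green, covering 180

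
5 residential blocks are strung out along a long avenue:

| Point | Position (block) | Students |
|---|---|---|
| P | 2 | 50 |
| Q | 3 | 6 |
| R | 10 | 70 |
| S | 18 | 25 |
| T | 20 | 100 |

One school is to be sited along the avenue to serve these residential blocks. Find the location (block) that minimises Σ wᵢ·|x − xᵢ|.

For a sum of weighted absolute distances on a line, the optimum is the weighted median (not the mean). Total weight W = 251; half-weight = 125.5.
Sort by position and accumulate weight:
  block 2 (P, w=50) → cum 50
  block 3 (Q, w=6) → cum 56
  block 10 (R, w=70) → cum 126  ≥ 125.5 → median here
  block 18 (S, w=25) → cum 151
  block 20 (T, w=100) → cum 251
Optimal location: block 10.

x = 10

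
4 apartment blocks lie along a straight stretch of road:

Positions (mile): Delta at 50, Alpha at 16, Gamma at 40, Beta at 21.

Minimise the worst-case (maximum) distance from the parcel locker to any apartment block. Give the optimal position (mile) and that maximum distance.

location 33, max distance 17

The 1-center on a line is the midpoint of the two extreme points: leftmost at 16, rightmost at 50.
Optimal location = (16 + 50)/2 = 33; maximum distance = (50 − 16)/2 = 17.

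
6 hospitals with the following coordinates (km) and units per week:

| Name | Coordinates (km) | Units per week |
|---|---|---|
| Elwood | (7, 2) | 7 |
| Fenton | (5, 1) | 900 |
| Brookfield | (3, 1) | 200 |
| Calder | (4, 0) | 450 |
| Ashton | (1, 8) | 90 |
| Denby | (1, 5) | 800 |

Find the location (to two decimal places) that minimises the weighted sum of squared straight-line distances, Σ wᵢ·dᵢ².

(3.20, 2.38)

The minimiser of Σwᵢ‖p−pᵢ‖² is the weighted centroid p* = (Σwᵢpᵢ)/(Σwᵢ).
Σwᵢ = 2447.
Σwᵢxᵢ = 7·7 + 900·5 + 200·3 + 450·4 + 90·1 + 800·1 = 7839.
Σwᵢyᵢ = 7·2 + 900·1 + 200·1 + 450·0 + 90·8 + 800·5 = 5834.
x* = 7839/2447 = 3.20, y* = 5834/2447 = 2.38.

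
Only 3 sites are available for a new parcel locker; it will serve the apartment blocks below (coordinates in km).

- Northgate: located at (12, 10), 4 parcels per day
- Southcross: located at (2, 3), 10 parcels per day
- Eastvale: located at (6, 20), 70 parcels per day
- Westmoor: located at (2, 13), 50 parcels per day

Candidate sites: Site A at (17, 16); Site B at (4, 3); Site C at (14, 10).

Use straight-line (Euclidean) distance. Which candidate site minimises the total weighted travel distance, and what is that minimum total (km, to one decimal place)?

Site C, total 1661.8 km

Total weighted distance at each candidate:
  Site A (17, 16): total = 1813.9
  Site B (4, 3): total = 1770.6
  Site C (14, 10): total = 1661.8
Minimum is at Site C with total 1661.8 km.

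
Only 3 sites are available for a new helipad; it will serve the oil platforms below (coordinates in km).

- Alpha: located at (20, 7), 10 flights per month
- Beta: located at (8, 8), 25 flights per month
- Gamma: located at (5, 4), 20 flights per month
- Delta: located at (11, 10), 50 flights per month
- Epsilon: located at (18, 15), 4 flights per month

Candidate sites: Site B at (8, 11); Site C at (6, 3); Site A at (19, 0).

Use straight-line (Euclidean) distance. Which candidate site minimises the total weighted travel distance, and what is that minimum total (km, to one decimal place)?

Total weighted distance at each candidate:
  Site B (8, 11): total = 555.0
  Site C (6, 3): total = 806.5
  Site A (19, 0): total = 1402.4
Minimum is at Site B with total 555.0 km.

Site B, total 555.0 km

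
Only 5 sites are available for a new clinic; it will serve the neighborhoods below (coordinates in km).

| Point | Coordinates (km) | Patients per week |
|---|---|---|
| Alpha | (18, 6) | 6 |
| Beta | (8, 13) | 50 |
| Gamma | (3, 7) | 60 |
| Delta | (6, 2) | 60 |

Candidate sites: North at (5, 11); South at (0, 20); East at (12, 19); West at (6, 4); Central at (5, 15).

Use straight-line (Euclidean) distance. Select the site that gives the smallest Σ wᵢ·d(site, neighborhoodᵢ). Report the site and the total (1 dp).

West, total 908.5 km

Total weighted distance at each candidate:
  North (5, 11): total = 1075.5
  South (0, 20): total = 2607.2
  East (12, 19): total = 2428.1
  West (6, 4): total = 908.5
  Central (5, 15): total = 1552.2
Minimum is at West with total 908.5 km.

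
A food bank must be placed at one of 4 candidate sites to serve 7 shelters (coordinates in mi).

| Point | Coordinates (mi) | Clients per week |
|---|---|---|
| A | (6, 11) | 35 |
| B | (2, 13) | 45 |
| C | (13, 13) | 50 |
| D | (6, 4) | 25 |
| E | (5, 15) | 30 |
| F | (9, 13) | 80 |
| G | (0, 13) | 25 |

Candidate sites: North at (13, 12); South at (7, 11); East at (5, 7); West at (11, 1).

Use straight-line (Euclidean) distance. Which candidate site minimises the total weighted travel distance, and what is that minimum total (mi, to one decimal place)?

South, total 1312.8 mi

Total weighted distance at each candidate:
  North (13, 12): total = 1972.4
  South (7, 11): total = 1312.8
  East (5, 7): total = 2037.4
  West (11, 1): total = 3657.5
Minimum is at South with total 1312.8 mi.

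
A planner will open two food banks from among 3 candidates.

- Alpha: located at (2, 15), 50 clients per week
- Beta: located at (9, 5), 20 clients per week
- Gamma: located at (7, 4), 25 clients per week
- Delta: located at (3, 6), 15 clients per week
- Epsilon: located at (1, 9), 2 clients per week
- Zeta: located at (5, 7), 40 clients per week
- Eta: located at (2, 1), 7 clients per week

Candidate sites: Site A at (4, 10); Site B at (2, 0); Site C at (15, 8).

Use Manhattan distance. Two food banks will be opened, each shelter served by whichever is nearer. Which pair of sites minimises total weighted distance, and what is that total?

{Site A, Site B}, total 1025

Evaluate every pair (each demand assigned to the nearer of the two):
  {Site A, Site B}: total = 1025
  {Site A, Site C}: total = 1075
  {Site B, Site C}: total = 1687
Best pair: {Site A, Site B} with total 1025.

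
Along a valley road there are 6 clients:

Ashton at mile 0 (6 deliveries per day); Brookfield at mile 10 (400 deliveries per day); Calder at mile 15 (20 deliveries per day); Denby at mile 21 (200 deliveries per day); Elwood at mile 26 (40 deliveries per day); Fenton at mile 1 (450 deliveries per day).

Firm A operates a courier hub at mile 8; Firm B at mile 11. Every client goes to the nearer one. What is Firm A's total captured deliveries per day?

The indifferent point is the midpoint (8+11)/2 = 9.5; clients left of it (closer to Firm A at 8) go to Firm A, those right go to Firm B.
  Ashton at 0 (w=6) → Firm A
  Fenton at 1 (w=450) → Firm A
  Brookfield at 10 (w=400) → Firm B
  Calder at 15 (w=20) → Firm B
  Denby at 21 (w=200) → Firm B
  Elwood at 26 (w=40) → Firm B
Firm A captures 456; Firm B captures 660.

456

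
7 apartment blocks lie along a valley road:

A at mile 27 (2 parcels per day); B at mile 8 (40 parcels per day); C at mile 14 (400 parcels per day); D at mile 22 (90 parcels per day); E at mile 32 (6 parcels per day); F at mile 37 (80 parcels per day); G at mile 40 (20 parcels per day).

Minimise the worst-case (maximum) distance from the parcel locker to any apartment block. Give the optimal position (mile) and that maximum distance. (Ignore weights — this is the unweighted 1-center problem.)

location 24, max distance 16

The 1-center on a line is the midpoint of the two extreme points: leftmost at 8, rightmost at 40.
Optimal location = (8 + 40)/2 = 24; maximum distance = (40 − 8)/2 = 16.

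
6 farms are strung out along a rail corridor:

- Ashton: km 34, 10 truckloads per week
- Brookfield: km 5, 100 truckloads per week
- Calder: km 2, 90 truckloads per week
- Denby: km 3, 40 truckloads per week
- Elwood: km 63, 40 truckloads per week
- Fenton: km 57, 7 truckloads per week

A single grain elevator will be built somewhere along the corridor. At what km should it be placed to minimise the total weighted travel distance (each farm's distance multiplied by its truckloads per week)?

x = 5

For a sum of weighted absolute distances on a line, the optimum is the weighted median (not the mean). Total weight W = 287; half-weight = 143.5.
Sort by position and accumulate weight:
  km 2 (Calder, w=90) → cum 90
  km 3 (Denby, w=40) → cum 130
  km 5 (Brookfield, w=100) → cum 230  ≥ 143.5 → median here
  km 34 (Ashton, w=10) → cum 240
  km 57 (Fenton, w=7) → cum 247
  km 63 (Elwood, w=40) → cum 287
Optimal location: km 5.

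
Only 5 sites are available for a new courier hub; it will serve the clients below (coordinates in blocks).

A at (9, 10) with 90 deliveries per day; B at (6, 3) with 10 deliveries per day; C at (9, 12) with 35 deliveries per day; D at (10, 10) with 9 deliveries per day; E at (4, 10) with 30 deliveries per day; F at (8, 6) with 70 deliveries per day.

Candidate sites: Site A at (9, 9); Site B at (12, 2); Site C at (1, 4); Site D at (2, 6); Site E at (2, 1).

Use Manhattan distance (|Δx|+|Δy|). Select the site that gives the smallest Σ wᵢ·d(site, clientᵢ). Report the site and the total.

Site A, total 763 blocks

Total weighted distance at each candidate:
  Site A (9, 9): total = 763
  Site B (12, 2): total = 2645
  Site C (1, 4): total = 2915
  Site D (2, 6): total = 2223
  Site E (2, 1): total = 3383
Minimum is at Site A with total 763 blocks.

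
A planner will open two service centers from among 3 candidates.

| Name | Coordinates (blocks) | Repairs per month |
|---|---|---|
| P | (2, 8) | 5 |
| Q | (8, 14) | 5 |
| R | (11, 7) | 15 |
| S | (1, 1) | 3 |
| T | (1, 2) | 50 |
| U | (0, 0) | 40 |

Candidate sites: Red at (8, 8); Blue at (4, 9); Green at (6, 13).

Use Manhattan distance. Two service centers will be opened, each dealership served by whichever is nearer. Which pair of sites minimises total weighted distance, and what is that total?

Evaluate every pair (each demand assigned to the nearer of the two):
  {Red, Blue}: total = 1158
  {Blue, Green}: total = 1218
  {Red, Green}: total = 1437
Best pair: {Red, Blue} with total 1158.

{Red, Blue}, total 1158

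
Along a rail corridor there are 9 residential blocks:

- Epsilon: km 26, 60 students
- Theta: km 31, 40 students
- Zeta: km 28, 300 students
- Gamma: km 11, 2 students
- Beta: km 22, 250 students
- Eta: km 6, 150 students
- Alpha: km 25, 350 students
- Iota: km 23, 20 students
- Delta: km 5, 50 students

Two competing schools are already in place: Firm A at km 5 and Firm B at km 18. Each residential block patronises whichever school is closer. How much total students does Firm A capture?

202

The indifferent point is the midpoint (5+18)/2 = 11.5; residential blocks left of it (closer to Firm A at 5) go to Firm A, those right go to Firm B.
  Delta at 5 (w=50) → Firm A
  Eta at 6 (w=150) → Firm A
  Gamma at 11 (w=2) → Firm A
  Beta at 22 (w=250) → Firm B
  Iota at 23 (w=20) → Firm B
  Alpha at 25 (w=350) → Firm B
  Epsilon at 26 (w=60) → Firm B
  Zeta at 28 (w=300) → Firm B
  Theta at 31 (w=40) → Firm B
Firm A captures 202; Firm B captures 1020.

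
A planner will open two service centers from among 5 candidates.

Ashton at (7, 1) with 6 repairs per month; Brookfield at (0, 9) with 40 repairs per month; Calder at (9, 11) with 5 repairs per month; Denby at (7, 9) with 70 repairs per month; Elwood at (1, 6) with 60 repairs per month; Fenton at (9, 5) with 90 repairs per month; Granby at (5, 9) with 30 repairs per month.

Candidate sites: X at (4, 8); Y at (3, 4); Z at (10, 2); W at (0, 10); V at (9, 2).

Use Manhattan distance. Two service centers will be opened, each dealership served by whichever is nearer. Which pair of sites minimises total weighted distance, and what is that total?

{X, V}, total 1168

Evaluate every pair (each demand assigned to the nearer of the two):
  {X, V}: total = 1168
  {X, Z}: total = 1264
  {W, V}: total = 1413
  {X, Y}: total = 1492
  {X, W}: total = 1500
  {Z, W}: total = 1514
  {Y, V}: total = 1733
  {Y, W}: total = 1742
  {Y, Z}: total = 1834
  {Z, V}: total = 2653
Best pair: {X, V} with total 1168.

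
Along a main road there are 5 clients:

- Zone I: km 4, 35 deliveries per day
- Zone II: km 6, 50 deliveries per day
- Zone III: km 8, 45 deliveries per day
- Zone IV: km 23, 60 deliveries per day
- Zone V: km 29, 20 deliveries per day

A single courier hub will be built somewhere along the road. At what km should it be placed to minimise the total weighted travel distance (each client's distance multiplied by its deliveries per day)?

x = 8

For a sum of weighted absolute distances on a line, the optimum is the weighted median (not the mean). Total weight W = 210; half-weight = 105.
Sort by position and accumulate weight:
  km 4 (Zone I, w=35) → cum 35
  km 6 (Zone II, w=50) → cum 85
  km 8 (Zone III, w=45) → cum 130  ≥ 105 → median here
  km 23 (Zone IV, w=60) → cum 190
  km 29 (Zone V, w=20) → cum 210
Optimal location: km 8.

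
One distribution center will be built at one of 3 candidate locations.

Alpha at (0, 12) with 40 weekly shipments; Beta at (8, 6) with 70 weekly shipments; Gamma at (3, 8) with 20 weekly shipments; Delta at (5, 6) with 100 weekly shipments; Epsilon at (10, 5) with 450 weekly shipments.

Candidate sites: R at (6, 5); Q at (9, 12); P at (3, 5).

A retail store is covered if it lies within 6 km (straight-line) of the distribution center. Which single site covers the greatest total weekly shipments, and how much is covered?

R, covering 640

Coverage radius r = 6 km; a point is covered iff (Δx)²+(Δy)² ≤ 6² = 36.
  R (6, 5): covers {Beta, Gamma, Delta, Epsilon} → 640
  Q (9, 12): covers {none} → 0
  P (3, 5): covers {Beta, Gamma, Delta} → 190
Maximum coverage at R: 640 weekly shipments.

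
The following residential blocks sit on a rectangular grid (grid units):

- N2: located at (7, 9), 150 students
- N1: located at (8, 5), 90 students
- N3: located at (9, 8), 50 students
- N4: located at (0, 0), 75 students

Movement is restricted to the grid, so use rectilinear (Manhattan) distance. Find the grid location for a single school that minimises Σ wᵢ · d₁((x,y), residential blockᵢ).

Manhattan distance separates: Σwᵢ(|x−xᵢ|+|y−yᵢ|) = Σwᵢ|x−xᵢ| + Σwᵢ|y−yᵢ|, so x and y are optimised independently as 1-D weighted medians.
Total weight W = 365; half = 182.5.
x-coordinate, sorted with cumulative weight:
  x=0 (N4, w=75) cum 75
  x=7 (N2, w=150) cum 225  ← median
  x=8 (N1, w=90) cum 315
  x=9 (N3, w=50) cum 365
⇒ x* = 7
y-coordinate, sorted with cumulative weight:
  y=0 (N4, w=75) cum 75
  y=5 (N1, w=90) cum 165
  y=8 (N3, w=50) cum 215  ← median
  y=9 (N2, w=150) cum 365
⇒ y* = 8

(7, 8)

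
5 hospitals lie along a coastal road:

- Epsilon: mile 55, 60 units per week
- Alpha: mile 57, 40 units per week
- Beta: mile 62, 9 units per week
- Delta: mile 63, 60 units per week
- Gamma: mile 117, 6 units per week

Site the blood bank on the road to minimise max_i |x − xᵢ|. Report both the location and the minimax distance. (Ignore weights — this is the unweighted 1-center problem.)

The 1-center on a line is the midpoint of the two extreme points: leftmost at 55, rightmost at 117.
Optimal location = (55 + 117)/2 = 86; maximum distance = (117 − 55)/2 = 31.

location 86, max distance 31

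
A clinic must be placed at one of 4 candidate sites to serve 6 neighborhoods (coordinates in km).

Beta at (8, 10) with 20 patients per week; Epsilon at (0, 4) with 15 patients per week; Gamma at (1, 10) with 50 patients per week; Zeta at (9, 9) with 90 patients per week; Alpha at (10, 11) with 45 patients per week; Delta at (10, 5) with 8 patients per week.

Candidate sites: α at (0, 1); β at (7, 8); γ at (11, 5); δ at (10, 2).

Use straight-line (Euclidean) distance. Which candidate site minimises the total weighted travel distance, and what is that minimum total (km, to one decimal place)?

Total weighted distance at each candidate:
  α (0, 1): total = 2544.9
  β (7, 8): total = 908.0
  γ (11, 5): total = 1525.5
  δ (10, 2): total = 1985.4
Minimum is at β with total 908.0 km.

β, total 908.0 km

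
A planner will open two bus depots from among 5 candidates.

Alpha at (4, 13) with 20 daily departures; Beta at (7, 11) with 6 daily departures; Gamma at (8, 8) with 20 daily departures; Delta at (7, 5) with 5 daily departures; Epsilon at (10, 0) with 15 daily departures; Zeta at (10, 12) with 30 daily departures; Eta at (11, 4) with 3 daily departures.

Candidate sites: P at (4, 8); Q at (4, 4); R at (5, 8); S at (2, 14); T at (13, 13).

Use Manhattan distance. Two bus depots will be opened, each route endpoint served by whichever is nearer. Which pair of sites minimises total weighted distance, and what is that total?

{R, T}, total 580

Evaluate every pair (each demand assigned to the nearer of the two):
  {R, T}: total = 580
  {P, T}: total = 609
  {R, S}: total = 670
  {Q, R}: total = 671
  {Q, T}: total = 699
  {P, Q}: total = 707
  {P, R}: total = 710
  {P, S}: total = 749
  {Q, S}: total = 759
  {S, T}: total = 771
Best pair: {R, T} with total 580.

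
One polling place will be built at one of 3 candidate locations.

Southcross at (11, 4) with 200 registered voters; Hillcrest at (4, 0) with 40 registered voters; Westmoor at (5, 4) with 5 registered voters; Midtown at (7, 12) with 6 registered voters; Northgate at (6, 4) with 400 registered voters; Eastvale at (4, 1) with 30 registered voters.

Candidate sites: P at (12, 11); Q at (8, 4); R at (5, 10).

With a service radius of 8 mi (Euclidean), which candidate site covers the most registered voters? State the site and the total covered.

Coverage radius r = 8 mi; a point is covered iff (Δx)²+(Δy)² ≤ 8² = 64.
  P (12, 11): covers {Southcross, Midtown} → 206
  Q (8, 4): covers {Southcross, Hillcrest, Westmoor, Northgate, Eastvale} → 675
  R (5, 10): covers {Westmoor, Midtown, Northgate} → 411
Maximum coverage at Q: 675 registered voters.

Q, covering 675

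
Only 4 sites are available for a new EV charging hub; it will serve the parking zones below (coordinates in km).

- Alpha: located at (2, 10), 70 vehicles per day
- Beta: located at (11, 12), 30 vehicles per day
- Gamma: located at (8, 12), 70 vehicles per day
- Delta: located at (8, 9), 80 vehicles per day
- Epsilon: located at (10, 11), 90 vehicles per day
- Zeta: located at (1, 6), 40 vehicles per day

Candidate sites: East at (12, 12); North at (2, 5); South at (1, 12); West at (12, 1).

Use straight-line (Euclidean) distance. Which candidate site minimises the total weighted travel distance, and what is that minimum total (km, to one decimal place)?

East, total 2126.3 km

Total weighted distance at each candidate:
  East (12, 12): total = 2126.3
  North (2, 5): total = 2870.9
  South (1, 12): total = 2610.8
  West (12, 1): total = 4209.1
Minimum is at East with total 2126.3 km.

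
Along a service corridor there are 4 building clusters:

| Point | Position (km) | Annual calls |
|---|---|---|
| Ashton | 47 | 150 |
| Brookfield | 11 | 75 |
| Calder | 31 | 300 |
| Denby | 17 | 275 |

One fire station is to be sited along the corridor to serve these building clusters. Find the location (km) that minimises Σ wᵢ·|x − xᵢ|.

x = 31

For a sum of weighted absolute distances on a line, the optimum is the weighted median (not the mean). Total weight W = 800; half-weight = 400.
Sort by position and accumulate weight:
  km 11 (Brookfield, w=75) → cum 75
  km 17 (Denby, w=275) → cum 350
  km 31 (Calder, w=300) → cum 650  ≥ 400 → median here
  km 47 (Ashton, w=150) → cum 800
Optimal location: km 31.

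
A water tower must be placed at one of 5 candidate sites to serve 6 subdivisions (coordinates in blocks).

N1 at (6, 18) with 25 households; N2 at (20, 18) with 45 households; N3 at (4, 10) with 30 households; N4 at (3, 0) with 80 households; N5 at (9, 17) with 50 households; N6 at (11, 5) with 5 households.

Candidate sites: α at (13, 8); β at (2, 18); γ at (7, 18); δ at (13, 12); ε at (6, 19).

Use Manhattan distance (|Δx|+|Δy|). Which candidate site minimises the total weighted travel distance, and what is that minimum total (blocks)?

γ, total 2935 blocks

Total weighted distance at each candidate:
  α (13, 8): total = 3635
  β (2, 18): total = 3240
  γ (7, 18): total = 2935
  δ (13, 12): total = 3495
  ε (6, 19): total = 3135
Minimum is at γ with total 2935 blocks.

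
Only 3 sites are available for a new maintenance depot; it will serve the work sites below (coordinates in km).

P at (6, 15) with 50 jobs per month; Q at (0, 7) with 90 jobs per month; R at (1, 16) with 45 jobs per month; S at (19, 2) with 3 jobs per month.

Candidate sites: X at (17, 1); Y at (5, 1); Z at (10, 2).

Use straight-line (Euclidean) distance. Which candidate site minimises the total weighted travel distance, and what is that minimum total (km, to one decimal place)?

Y, total 2145.4 km

Total weighted distance at each candidate:
  X (17, 1): total = 3506.4
  Y (5, 1): total = 2145.4
  Z (10, 2): total = 2462.3
Minimum is at Y with total 2145.4 km.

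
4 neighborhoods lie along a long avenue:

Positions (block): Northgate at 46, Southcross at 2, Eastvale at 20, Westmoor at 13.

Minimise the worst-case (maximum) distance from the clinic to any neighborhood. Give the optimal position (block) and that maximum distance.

location 24, max distance 22

The 1-center on a line is the midpoint of the two extreme points: leftmost at 2, rightmost at 46.
Optimal location = (2 + 46)/2 = 24; maximum distance = (46 − 2)/2 = 22.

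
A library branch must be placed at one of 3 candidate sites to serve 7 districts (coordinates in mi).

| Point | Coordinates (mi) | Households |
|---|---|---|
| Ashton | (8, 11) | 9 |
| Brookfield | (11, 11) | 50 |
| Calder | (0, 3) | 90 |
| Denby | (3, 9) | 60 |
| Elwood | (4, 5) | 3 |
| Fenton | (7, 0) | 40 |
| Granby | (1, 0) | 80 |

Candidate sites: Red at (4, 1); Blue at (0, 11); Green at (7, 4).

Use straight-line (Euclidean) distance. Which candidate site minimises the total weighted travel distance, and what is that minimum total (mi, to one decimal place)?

Red, total 1985.0 mi

Total weighted distance at each candidate:
  Red (4, 1): total = 1985.0
  Blue (0, 11): total = 2985.1
  Green (7, 4): total = 2233.7
Minimum is at Red with total 1985.0 mi.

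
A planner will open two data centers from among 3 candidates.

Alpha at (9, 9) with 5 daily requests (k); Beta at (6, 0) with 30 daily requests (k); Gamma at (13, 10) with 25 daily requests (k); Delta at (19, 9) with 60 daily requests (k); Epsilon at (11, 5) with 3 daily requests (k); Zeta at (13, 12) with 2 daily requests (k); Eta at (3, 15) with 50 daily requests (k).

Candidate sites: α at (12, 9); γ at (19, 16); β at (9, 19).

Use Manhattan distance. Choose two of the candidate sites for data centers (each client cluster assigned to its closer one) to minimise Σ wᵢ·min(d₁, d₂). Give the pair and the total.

Evaluate every pair (each demand assigned to the nearer of the two):
  {α, β}: total = 1458
  {α, γ}: total = 1708
  {γ, β}: total = 1998
Best pair: {α, β} with total 1458.

{α, β}, total 1458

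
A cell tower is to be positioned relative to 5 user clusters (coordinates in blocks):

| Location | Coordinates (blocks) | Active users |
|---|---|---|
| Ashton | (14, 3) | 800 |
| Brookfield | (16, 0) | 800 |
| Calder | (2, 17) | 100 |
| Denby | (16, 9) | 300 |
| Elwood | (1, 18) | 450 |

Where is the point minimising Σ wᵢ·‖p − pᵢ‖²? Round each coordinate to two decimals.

(12.02, 6.08)

The minimiser of Σwᵢ‖p−pᵢ‖² is the weighted centroid p* = (Σwᵢpᵢ)/(Σwᵢ).
Σwᵢ = 2450.
Σwᵢxᵢ = 800·14 + 800·16 + 100·2 + 300·16 + 450·1 = 29450.
Σwᵢyᵢ = 800·3 + 800·0 + 100·17 + 300·9 + 450·18 = 14900.
x* = 29450/2450 = 12.02, y* = 14900/2450 = 6.08.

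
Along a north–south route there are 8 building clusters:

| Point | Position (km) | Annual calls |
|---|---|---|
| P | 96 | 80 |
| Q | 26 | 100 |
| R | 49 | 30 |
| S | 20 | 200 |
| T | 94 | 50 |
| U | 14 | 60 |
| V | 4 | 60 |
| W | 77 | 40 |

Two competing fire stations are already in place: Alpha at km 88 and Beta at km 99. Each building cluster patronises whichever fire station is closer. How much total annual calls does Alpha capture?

490

The indifferent point is the midpoint (88+99)/2 = 93.5; building clusters left of it (closer to Alpha at 88) go to Alpha, those right go to Beta.
  V at 4 (w=60) → Alpha
  U at 14 (w=60) → Alpha
  S at 20 (w=200) → Alpha
  Q at 26 (w=100) → Alpha
  R at 49 (w=30) → Alpha
  W at 77 (w=40) → Alpha
  T at 94 (w=50) → Beta
  P at 96 (w=80) → Beta
Alpha captures 490; Beta captures 130.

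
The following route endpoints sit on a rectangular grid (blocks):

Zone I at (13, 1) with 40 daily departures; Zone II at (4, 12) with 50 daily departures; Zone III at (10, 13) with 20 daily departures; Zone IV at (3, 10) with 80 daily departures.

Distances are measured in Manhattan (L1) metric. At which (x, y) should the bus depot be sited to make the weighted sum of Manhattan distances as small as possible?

Manhattan distance separates: Σwᵢ(|x−xᵢ|+|y−yᵢ|) = Σwᵢ|x−xᵢ| + Σwᵢ|y−yᵢ|, so x and y are optimised independently as 1-D weighted medians.
Total weight W = 190; half = 95.
x-coordinate, sorted with cumulative weight:
  x=3 (Zone IV, w=80) cum 80
  x=4 (Zone II, w=50) cum 130  ← median
  x=10 (Zone III, w=20) cum 150
  x=13 (Zone I, w=40) cum 190
⇒ x* = 4
y-coordinate, sorted with cumulative weight:
  y=1 (Zone I, w=40) cum 40
  y=10 (Zone IV, w=80) cum 120  ← median
  y=12 (Zone II, w=50) cum 170
  y=13 (Zone III, w=20) cum 190
⇒ y* = 10

(4, 10)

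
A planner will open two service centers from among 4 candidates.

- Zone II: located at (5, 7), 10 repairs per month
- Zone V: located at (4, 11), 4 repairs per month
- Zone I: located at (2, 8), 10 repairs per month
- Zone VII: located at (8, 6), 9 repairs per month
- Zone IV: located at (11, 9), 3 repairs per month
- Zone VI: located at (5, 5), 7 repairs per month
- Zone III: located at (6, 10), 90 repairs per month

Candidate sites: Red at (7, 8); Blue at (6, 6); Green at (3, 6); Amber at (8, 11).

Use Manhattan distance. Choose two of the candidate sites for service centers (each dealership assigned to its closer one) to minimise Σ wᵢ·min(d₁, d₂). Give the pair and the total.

{Red, Blue}, total 411

Evaluate every pair (each demand assigned to the nearer of the two):
  {Red, Blue}: total = 411
  {Blue, Amber}: total = 413
  {Red, Green}: total = 417
  {Green, Amber}: total = 427
  {Red, Amber}: total = 443
  {Blue, Green}: total = 490
Best pair: {Red, Blue} with total 411.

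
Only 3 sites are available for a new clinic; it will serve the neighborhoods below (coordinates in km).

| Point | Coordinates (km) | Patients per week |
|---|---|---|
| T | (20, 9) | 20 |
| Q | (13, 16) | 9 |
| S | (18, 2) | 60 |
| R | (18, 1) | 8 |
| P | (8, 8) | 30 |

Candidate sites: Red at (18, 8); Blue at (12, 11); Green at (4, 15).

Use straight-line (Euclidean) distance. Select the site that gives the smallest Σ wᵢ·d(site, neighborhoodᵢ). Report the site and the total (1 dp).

Total weighted distance at each candidate:
  Red (18, 8): total = 845.6
  Blue (12, 11): total = 1103.1
  Green (4, 15): total = 1969.8
Minimum is at Red with total 845.6 km.

Red, total 845.6 km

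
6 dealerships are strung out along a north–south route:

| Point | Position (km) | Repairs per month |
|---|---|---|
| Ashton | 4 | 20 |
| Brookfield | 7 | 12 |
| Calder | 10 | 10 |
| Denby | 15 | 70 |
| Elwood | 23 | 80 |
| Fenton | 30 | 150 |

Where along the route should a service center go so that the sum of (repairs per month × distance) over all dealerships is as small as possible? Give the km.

x = 23

For a sum of weighted absolute distances on a line, the optimum is the weighted median (not the mean). Total weight W = 342; half-weight = 171.
Sort by position and accumulate weight:
  km 4 (Ashton, w=20) → cum 20
  km 7 (Brookfield, w=12) → cum 32
  km 10 (Calder, w=10) → cum 42
  km 15 (Denby, w=70) → cum 112
  km 23 (Elwood, w=80) → cum 192  ≥ 171 → median here
  km 30 (Fenton, w=150) → cum 342
Optimal location: km 23.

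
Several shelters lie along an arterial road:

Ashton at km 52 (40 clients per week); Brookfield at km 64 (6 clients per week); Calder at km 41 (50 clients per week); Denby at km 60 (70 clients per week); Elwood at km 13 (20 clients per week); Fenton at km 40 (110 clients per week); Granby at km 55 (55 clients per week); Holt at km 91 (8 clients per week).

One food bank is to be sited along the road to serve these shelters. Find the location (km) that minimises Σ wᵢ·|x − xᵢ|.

For a sum of weighted absolute distances on a line, the optimum is the weighted median (not the mean). Total weight W = 359; half-weight = 179.5.
Sort by position and accumulate weight:
  km 13 (Elwood, w=20) → cum 20
  km 40 (Fenton, w=110) → cum 130
  km 41 (Calder, w=50) → cum 180  ≥ 179.5 → median here
  km 52 (Ashton, w=40) → cum 220
  km 55 (Granby, w=55) → cum 275
  km 60 (Denby, w=70) → cum 345
  km 64 (Brookfield, w=6) → cum 351
  km 91 (Holt, w=8) → cum 359
Optimal location: km 41.

x = 41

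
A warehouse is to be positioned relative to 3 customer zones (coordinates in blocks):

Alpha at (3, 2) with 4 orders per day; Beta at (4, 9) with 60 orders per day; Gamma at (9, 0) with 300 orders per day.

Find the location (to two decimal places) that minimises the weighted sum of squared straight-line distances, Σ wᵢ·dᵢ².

The minimiser of Σwᵢ‖p−pᵢ‖² is the weighted centroid p* = (Σwᵢpᵢ)/(Σwᵢ).
Σwᵢ = 364.
Σwᵢxᵢ = 4·3 + 60·4 + 300·9 = 2952.
Σwᵢyᵢ = 4·2 + 60·9 + 300·0 = 548.
x* = 2952/364 = 8.11, y* = 548/364 = 1.51.

(8.11, 1.51)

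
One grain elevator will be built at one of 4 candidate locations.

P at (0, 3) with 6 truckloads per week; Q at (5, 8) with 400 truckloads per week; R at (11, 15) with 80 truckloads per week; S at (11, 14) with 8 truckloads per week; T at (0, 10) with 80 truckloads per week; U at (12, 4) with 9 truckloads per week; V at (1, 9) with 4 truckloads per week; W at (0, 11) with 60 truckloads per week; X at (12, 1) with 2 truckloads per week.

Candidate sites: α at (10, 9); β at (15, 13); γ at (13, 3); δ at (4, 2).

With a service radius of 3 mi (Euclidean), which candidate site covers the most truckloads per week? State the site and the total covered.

γ, covering 11

Coverage radius r = 3 mi; a point is covered iff (Δx)²+(Δy)² ≤ 3² = 9.
  α (10, 9): covers {none} → 0
  β (15, 13): covers {none} → 0
  γ (13, 3): covers {U, X} → 11
  δ (4, 2): covers {none} → 0
Maximum coverage at γ: 11 truckloads per week.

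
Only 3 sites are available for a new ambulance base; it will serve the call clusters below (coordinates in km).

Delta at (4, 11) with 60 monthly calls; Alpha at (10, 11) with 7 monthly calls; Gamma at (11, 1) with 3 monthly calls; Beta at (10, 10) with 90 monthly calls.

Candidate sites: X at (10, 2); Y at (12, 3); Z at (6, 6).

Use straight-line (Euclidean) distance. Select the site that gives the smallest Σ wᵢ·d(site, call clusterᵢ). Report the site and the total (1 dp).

Total weighted distance at each candidate:
  X (10, 2): total = 1436.2
  Y (12, 3): total = 1398.5
  Z (6, 6): total = 898.3
Minimum is at Z with total 898.3 km.

Z, total 898.3 km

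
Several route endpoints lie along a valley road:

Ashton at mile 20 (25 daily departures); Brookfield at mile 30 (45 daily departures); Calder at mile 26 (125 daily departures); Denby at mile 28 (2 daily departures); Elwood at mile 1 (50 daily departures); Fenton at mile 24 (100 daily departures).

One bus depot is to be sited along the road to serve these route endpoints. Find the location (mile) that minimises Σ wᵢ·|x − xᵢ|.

x = 24

For a sum of weighted absolute distances on a line, the optimum is the weighted median (not the mean). Total weight W = 347; half-weight = 173.5.
Sort by position and accumulate weight:
  mile 1 (Elwood, w=50) → cum 50
  mile 20 (Ashton, w=25) → cum 75
  mile 24 (Fenton, w=100) → cum 175  ≥ 173.5 → median here
  mile 26 (Calder, w=125) → cum 300
  mile 28 (Denby, w=2) → cum 302
  mile 30 (Brookfield, w=45) → cum 347
Optimal location: mile 24.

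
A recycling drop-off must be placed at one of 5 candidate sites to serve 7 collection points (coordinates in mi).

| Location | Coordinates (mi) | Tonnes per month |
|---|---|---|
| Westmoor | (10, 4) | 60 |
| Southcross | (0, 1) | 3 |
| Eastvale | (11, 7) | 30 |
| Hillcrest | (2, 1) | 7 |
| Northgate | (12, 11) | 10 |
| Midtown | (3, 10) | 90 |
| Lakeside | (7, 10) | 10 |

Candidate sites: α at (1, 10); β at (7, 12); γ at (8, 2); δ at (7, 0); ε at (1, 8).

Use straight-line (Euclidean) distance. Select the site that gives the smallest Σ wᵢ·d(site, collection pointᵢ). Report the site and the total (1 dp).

Total weighted distance at each candidate:
  α (1, 10): total = 1403.2
  β (7, 12): total = 1301.9
  γ (8, 2): total = 1439.6
  δ (7, 0): total = 1788.9
  ε (1, 8): total = 1395.0
Minimum is at β with total 1301.9 mi.

β, total 1301.9 mi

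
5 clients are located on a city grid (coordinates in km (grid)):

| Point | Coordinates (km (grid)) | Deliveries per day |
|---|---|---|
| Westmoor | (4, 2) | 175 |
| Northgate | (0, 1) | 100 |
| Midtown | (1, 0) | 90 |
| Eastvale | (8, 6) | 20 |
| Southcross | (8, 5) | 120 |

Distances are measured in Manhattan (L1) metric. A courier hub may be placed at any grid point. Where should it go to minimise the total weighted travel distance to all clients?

(4, 2)

Manhattan distance separates: Σwᵢ(|x−xᵢ|+|y−yᵢ|) = Σwᵢ|x−xᵢ| + Σwᵢ|y−yᵢ|, so x and y are optimised independently as 1-D weighted medians.
Total weight W = 505; half = 252.5.
x-coordinate, sorted with cumulative weight:
  x=0 (Northgate, w=100) cum 100
  x=1 (Midtown, w=90) cum 190
  x=4 (Westmoor, w=175) cum 365  ← median
  x=8 (Eastvale, w=20) cum 385
  x=8 (Southcross, w=120) cum 505
⇒ x* = 4
y-coordinate, sorted with cumulative weight:
  y=0 (Midtown, w=90) cum 90
  y=1 (Northgate, w=100) cum 190
  y=2 (Westmoor, w=175) cum 365  ← median
  y=5 (Southcross, w=120) cum 485
  y=6 (Eastvale, w=20) cum 505
⇒ y* = 2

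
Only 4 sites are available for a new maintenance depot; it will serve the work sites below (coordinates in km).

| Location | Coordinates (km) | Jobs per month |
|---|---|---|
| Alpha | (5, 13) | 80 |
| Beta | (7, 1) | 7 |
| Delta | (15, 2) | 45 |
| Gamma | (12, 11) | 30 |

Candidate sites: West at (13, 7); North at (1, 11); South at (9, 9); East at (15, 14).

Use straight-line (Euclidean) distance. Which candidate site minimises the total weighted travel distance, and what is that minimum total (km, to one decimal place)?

South, total 1033.3 km

Total weighted distance at each candidate:
  West (13, 7): total = 1225.4
  North (1, 11): total = 1518.4
  South (9, 9): total = 1033.3
  East (15, 14): total = 1578.1
Minimum is at South with total 1033.3 km.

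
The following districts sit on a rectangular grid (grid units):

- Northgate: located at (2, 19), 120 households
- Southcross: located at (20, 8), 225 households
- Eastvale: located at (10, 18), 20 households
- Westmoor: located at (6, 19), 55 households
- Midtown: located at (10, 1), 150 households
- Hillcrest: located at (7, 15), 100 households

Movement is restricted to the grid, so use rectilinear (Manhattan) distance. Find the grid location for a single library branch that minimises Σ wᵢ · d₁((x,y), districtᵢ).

(10, 8)

Manhattan distance separates: Σwᵢ(|x−xᵢ|+|y−yᵢ|) = Σwᵢ|x−xᵢ| + Σwᵢ|y−yᵢ|, so x and y are optimised independently as 1-D weighted medians.
Total weight W = 670; half = 335.
x-coordinate, sorted with cumulative weight:
  x=2 (Northgate, w=120) cum 120
  x=6 (Westmoor, w=55) cum 175
  x=7 (Hillcrest, w=100) cum 275
  x=10 (Eastvale, w=20) cum 295
  x=10 (Midtown, w=150) cum 445  ← median
  x=20 (Southcross, w=225) cum 670
⇒ x* = 10
y-coordinate, sorted with cumulative weight:
  y=1 (Midtown, w=150) cum 150
  y=8 (Southcross, w=225) cum 375  ← median
  y=15 (Hillcrest, w=100) cum 475
  y=18 (Eastvale, w=20) cum 495
  y=19 (Northgate, w=120) cum 615
  y=19 (Westmoor, w=55) cum 670
⇒ y* = 8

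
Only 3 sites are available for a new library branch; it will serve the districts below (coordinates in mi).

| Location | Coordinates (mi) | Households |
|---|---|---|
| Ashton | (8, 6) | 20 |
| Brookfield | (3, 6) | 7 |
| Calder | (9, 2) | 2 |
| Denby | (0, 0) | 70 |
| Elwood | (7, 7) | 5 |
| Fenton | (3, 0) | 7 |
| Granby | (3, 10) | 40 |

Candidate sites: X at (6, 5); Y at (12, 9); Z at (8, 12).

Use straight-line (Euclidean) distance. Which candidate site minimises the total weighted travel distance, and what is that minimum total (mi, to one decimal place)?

Total weighted distance at each candidate:
  X (6, 5): total = 907.3
  Y (12, 9): total = 1709.9
  Z (8, 12): total = 1536.2
Minimum is at X with total 907.3 mi.

X, total 907.3 mi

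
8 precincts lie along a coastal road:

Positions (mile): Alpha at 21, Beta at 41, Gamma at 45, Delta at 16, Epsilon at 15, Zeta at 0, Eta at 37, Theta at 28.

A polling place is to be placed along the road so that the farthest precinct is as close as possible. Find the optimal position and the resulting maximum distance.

location 22.5, max distance 22.5

The 1-center on a line is the midpoint of the two extreme points: leftmost at 0, rightmost at 45.
Optimal location = (0 + 45)/2 = 22.5; maximum distance = (45 − 0)/2 = 22.5.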